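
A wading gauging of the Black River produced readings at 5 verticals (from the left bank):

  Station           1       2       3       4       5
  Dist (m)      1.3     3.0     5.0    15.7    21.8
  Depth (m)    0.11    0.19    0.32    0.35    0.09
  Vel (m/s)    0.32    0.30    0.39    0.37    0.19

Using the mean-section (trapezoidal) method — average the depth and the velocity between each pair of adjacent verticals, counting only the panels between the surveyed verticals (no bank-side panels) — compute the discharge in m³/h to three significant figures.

Panel 1-2: Δb = 1.7 m, d̄ = (0.11+0.19)/2 = 0.15, v̄ = (0.32+0.30)/2 = 0.31 → q = 1.7×0.15×0.31 = 0.07905 m³/s
Panel 2-3: Δb = 2 m, d̄ = (0.19+0.32)/2 = 0.255, v̄ = (0.30+0.39)/2 = 0.345 → q = 2×0.255×0.345 = 0.1760 m³/s
Panel 3-4: Δb = 10.7 m, d̄ = (0.32+0.35)/2 = 0.335, v̄ = (0.39+0.37)/2 = 0.38 → q = 10.7×0.335×0.38 = 1.362 m³/s
Panel 4-5: Δb = 6.1 m, d̄ = (0.35+0.09)/2 = 0.22, v̄ = (0.37+0.19)/2 = 0.28 → q = 6.1×0.22×0.28 = 0.3758 m³/s
Q = Σ q = 1.993 m³/s
= 1.993 × 3600 = 7174 m³/h

7170 m³/h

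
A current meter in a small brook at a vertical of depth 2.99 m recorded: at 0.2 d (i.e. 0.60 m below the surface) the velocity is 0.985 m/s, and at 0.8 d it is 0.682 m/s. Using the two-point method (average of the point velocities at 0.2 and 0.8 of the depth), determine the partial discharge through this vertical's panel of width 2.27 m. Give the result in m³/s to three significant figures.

v̄ = (0.985 + 0.682) / 2 = 0.8335 m/s
q = v̄ × d × w = 0.8335 × 2.99 × 2.27 = 5.657 m³/s

5.66 m³/s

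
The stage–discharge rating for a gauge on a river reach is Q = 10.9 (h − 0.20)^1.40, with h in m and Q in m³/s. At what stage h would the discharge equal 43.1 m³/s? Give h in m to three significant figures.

2.87 m

h − h₀ = (Q/C)^(1/b) = (43.1/10.9)^(1/1.40) = 2.670 m
h = 0.20 + 2.670 = 2.870 m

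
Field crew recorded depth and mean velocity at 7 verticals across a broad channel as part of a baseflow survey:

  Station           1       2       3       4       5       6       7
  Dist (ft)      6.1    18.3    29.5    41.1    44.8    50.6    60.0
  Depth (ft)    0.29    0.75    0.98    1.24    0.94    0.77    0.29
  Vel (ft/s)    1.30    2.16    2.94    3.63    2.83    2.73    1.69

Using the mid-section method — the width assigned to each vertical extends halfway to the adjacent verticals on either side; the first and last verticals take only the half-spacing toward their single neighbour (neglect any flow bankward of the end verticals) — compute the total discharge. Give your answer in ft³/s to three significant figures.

119 ft³/s

w_1 = (18.3 − 6.1)/2 = 6.1 ft; q_1 = 1.30 × 0.29 × 6.1 = 2.300 ft³/s
w_2 = (29.5 − 6.1)/2 = 11.7 ft; q_2 = 2.16 × 0.75 × 11.7 = 18.95 ft³/s
w_3 = (41.1 − 18.3)/2 = 11.4 ft; q_3 = 2.94 × 0.98 × 11.4 = 32.85 ft³/s
w_4 = (44.8 − 29.5)/2 = 7.65 ft; q_4 = 3.63 × 1.24 × 7.65 = 34.43 ft³/s
w_5 = (50.6 − 41.1)/2 = 4.75 ft; q_5 = 2.83 × 0.94 × 4.75 = 12.64 ft³/s
w_6 = (60.0 − 44.8)/2 = 7.6 ft; q_6 = 2.73 × 0.77 × 7.6 = 15.98 ft³/s
w_7 = (60.0 − 50.6)/2 = 4.7 ft; q_7 = 1.69 × 0.29 × 4.7 = 2.303 ft³/s
Q = Σ qᵢ = 119.4 ft³/s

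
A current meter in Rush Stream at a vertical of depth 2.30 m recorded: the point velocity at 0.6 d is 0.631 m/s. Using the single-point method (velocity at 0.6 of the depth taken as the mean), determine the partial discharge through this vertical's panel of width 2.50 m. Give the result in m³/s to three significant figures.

3.63 m³/s

v̄ = v₀.₆ = 0.631 m/s
q = v̄ × d × w = 0.6310 × 2.30 × 2.50 = 3.628 m³/s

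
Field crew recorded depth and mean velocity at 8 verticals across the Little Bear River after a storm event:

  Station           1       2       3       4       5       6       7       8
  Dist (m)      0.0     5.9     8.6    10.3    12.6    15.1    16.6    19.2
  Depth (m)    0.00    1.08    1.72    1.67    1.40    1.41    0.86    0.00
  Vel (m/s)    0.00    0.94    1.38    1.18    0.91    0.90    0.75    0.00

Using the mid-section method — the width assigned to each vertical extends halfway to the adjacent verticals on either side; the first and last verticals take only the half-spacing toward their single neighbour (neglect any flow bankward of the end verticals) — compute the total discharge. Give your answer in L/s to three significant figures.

20400 L/s

w_2 = (8.6 − 0.0)/2 = 4.3 m; q_2 = 0.94 × 1.08 × 4.3 = 4.365 m³/s
w_3 = (10.3 − 5.9)/2 = 2.2 m; q_3 = 1.38 × 1.72 × 2.2 = 5.222 m³/s
w_4 = (12.6 − 8.6)/2 = 2 m; q_4 = 1.18 × 1.67 × 2 = 3.941 m³/s
w_5 = (15.1 − 10.3)/2 = 2.4 m; q_5 = 0.91 × 1.40 × 2.4 = 3.058 m³/s
w_6 = (16.6 − 12.6)/2 = 2 m; q_6 = 0.90 × 1.41 × 2 = 2.538 m³/s
w_7 = (19.2 − 15.1)/2 = 2.05 m; q_7 = 0.75 × 0.86 × 2.05 = 1.322 m³/s
Stations 1, 8 contribute zero (depth or velocity is 0).
Q = Σ qᵢ = 20.45 m³/s
= 20.45 × 1000 = 20450 L/s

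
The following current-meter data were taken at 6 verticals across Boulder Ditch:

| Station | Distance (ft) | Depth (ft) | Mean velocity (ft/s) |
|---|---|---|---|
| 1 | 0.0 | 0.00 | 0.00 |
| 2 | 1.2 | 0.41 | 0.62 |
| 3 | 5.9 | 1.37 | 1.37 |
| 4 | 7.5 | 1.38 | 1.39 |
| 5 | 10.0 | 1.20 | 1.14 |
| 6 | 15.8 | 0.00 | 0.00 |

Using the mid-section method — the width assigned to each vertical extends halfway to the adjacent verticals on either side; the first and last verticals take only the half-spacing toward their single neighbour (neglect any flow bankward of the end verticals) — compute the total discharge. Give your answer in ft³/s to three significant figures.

w_2 = (5.9 − 0.0)/2 = 2.95 ft; q_2 = 0.62 × 0.41 × 2.95 = 0.7499 ft³/s
w_3 = (7.5 − 1.2)/2 = 3.15 ft; q_3 = 1.37 × 1.37 × 3.15 = 5.912 ft³/s
w_4 = (10.0 − 5.9)/2 = 2.05 ft; q_4 = 1.39 × 1.38 × 2.05 = 3.932 ft³/s
w_5 = (15.8 − 7.5)/2 = 4.15 ft; q_5 = 1.14 × 1.20 × 4.15 = 5.677 ft³/s
Stations 1, 6 contribute zero (depth or velocity is 0).
Q = Σ qᵢ = 16.27 ft³/s

16.3 ft³/s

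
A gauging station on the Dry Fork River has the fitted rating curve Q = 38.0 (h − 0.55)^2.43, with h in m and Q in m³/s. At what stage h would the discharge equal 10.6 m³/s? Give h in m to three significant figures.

1.14 m

h − h₀ = (Q/C)^(1/b) = (10.6/38.0)^(1/2.43) = 0.5913 m
h = 0.55 + 0.5913 = 1.141 m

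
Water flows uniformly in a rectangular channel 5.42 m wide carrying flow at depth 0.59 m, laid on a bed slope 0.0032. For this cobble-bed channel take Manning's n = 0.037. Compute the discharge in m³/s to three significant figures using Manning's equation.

A = b·y = 5.42 × 0.59 = 3.198 m²
P = b + 2y = 5.42 + 2×0.59 = 6.600 m
R = A/P = 3.198/6.600 = 0.4845 m
Q = (1/n)·A·R^(2/3)·S^(1/2) = (1/0.037) × 3.198 × 0.4845^(2/3) × 0.0032^(1/2) = 3.016 m³/s

3.02 m³/s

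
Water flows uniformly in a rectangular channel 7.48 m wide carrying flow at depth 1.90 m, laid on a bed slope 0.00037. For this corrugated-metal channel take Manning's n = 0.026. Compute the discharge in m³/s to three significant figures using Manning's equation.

12.3 m³/s

A = b·y = 7.48 × 1.90 = 14.21 m²
P = b + 2y = 7.48 + 2×1.90 = 11.28 m
R = A/P = 14.21/11.28 = 1.260 m
Q = (1/n)·A·R^(2/3)·S^(1/2) = (1/0.026) × 14.21 × 1.260^(2/3) × 0.00037^(1/2) = 12.27 m³/s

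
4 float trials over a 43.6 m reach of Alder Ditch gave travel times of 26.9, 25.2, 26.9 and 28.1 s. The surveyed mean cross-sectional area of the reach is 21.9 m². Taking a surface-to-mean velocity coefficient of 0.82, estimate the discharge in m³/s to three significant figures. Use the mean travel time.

29.2 m³/s

t̄ = (26.9 + 25.2 + 26.9 + 28.1) / 4 = 26.775 s
v_surface = L / t̄ = 43.6 / 26.775 = 1.628 m/s
v_mean = 0.82 × 1.628 = 1.335 m/s
Q = A × v_mean = 21.9 × 1.335 = 29.24 m³/s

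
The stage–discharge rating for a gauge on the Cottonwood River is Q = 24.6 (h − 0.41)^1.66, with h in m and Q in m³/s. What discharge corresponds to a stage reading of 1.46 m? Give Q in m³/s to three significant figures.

Q = 24.6 × (1.46 − 0.41)^1.66 = 24.6 × 1.05^1.66 = 26.68 m³/s

26.7 m³/s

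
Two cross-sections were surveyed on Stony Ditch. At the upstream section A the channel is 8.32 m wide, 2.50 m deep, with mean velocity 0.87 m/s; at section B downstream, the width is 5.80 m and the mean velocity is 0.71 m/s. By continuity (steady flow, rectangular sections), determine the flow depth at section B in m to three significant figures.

Q = A₁V₁ = (8.32×2.50) × 0.87 = 18.10 m³/s
d₂ = Q/(b₂ V₂) = 18.10/(5.80×0.71) = 4.394 m

4.39 m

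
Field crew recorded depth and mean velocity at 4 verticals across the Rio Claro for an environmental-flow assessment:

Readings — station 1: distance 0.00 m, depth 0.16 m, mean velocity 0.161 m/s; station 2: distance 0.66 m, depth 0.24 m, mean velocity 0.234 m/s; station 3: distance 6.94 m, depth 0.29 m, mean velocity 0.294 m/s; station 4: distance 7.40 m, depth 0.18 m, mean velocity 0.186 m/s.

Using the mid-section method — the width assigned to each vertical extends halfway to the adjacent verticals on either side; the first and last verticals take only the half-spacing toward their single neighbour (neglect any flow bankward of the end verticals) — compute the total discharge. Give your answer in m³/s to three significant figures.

0.498 m³/s

w_1 = (0.66 − 0.00)/2 = 0.33 m; q_1 = 0.161 × 0.16 × 0.33 = 0.008501 m³/s
w_2 = (6.94 − 0.00)/2 = 3.47 m; q_2 = 0.234 × 0.24 × 3.47 = 0.1949 m³/s
w_3 = (7.40 − 0.66)/2 = 3.37 m; q_3 = 0.294 × 0.29 × 3.37 = 0.2873 m³/s
w_4 = (7.40 − 6.94)/2 = 0.23 m; q_4 = 0.186 × 0.18 × 0.23 = 0.007700 m³/s
Q = Σ qᵢ = 0.4984 m³/s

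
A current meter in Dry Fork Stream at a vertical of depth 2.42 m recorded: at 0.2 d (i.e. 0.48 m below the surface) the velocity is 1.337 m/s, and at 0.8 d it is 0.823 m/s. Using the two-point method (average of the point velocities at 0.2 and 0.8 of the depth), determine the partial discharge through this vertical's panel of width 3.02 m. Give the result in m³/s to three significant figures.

7.89 m³/s

v̄ = (1.337 + 0.823) / 2 = 1.080 m/s
q = v̄ × d × w = 1.080 × 2.42 × 3.02 = 7.893 m³/s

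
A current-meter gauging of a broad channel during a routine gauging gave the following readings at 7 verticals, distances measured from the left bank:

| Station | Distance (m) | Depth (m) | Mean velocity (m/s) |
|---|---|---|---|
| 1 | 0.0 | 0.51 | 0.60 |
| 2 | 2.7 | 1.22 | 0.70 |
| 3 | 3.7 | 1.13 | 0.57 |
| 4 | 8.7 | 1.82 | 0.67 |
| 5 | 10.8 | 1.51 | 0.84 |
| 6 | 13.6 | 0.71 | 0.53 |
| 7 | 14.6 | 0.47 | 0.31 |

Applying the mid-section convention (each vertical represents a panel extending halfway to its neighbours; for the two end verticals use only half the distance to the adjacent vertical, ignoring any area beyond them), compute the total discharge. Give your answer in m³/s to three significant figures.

12.1 m³/s

w_1 = (2.7 − 0.0)/2 = 1.35 m; q_1 = 0.60 × 0.51 × 1.35 = 0.4131 m³/s
w_2 = (3.7 − 0.0)/2 = 1.85 m; q_2 = 0.70 × 1.22 × 1.85 = 1.580 m³/s
w_3 = (8.7 − 2.7)/2 = 3 m; q_3 = 0.57 × 1.13 × 3 = 1.932 m³/s
w_4 = (10.8 − 3.7)/2 = 3.55 m; q_4 = 0.67 × 1.82 × 3.55 = 4.329 m³/s
w_5 = (13.6 − 8.7)/2 = 2.45 m; q_5 = 0.84 × 1.51 × 2.45 = 3.108 m³/s
w_6 = (14.6 − 10.8)/2 = 1.9 m; q_6 = 0.53 × 0.71 × 1.9 = 0.7150 m³/s
w_7 = (14.6 − 13.6)/2 = 0.5 m; q_7 = 0.31 × 0.47 × 0.5 = 0.07285 m³/s
Q = Σ qᵢ = 12.15 m³/s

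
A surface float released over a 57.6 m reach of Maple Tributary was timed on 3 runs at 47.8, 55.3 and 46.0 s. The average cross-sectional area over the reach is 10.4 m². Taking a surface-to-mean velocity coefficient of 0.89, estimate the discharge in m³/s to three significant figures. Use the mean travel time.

t̄ = (47.8 + 55.3 + 46.0) / 3 = 49.7 s
v_surface = L / t̄ = 57.6 / 49.7 = 1.159 m/s
v_mean = 0.89 × 1.159 = 1.031 m/s
Q = A × v_mean = 10.4 × 1.031 = 10.73 m³/s

10.7 m³/s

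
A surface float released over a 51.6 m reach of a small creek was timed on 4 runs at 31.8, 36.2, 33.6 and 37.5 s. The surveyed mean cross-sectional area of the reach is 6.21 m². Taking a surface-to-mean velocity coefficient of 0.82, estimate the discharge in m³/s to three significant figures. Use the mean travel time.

t̄ = (31.8 + 36.2 + 33.6 + 37.5) / 4 = 34.775 s
v_surface = L / t̄ = 51.6 / 34.775 = 1.484 m/s
v_mean = 0.82 × 1.484 = 1.217 m/s
Q = A × v_mean = 6.21 × 1.217 = 7.556 m³/s

7.56 m³/s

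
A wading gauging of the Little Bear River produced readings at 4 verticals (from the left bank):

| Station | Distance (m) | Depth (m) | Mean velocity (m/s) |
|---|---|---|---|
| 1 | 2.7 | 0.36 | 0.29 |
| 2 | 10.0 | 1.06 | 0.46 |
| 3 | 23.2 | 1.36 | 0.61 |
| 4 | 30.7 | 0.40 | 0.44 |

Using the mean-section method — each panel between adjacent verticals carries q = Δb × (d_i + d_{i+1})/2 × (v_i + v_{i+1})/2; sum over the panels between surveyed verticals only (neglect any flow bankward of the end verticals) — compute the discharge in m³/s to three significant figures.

14.0 m³/s

Panel 1-2: Δb = 7.3 m, d̄ = (0.36+1.06)/2 = 0.71, v̄ = (0.29+0.46)/2 = 0.375 → q = 7.3×0.71×0.375 = 1.944 m³/s
Panel 2-3: Δb = 13.2 m, d̄ = (1.06+1.36)/2 = 1.21, v̄ = (0.46+0.61)/2 = 0.535 → q = 13.2×1.21×0.535 = 8.545 m³/s
Panel 3-4: Δb = 7.5 m, d̄ = (1.36+0.40)/2 = 0.88, v̄ = (0.61+0.44)/2 = 0.525 → q = 7.5×0.88×0.525 = 3.465 m³/s
Q = Σ q = 13.95 m³/s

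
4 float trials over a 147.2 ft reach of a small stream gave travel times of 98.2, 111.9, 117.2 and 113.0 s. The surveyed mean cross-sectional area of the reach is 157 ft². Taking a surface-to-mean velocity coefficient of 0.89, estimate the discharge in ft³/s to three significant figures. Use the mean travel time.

187 ft³/s

t̄ = (98.2 + 111.9 + 117.2 + 113.0) / 4 = 110.075 s
v_surface = L / t̄ = 147.2 / 110.075 = 1.337 ft/s
v_mean = 0.89 × 1.337 = 1.190 ft/s
Q = A × v_mean = 157 × 1.190 = 186.9 ft³/s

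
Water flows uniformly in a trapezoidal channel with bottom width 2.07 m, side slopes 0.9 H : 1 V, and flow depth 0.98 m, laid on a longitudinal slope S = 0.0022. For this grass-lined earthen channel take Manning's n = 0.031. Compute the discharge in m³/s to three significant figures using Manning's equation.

A = (b + z·y)·y = (2.07 + 0.9×0.98)×0.98 = 2.893 m²
P = b + 2y√(1+z²) = 2.07 + 2×0.98×√(1+0.9²) = 4.707 m
R = A/P = 2.893/4.707 = 0.6146 m
Q = (1/n)·A·R^(2/3)·S^(1/2) = (1/0.031) × 2.893 × 0.6146^(2/3) × 0.0022^(1/2) = 3.164 m³/s

3.16 m³/s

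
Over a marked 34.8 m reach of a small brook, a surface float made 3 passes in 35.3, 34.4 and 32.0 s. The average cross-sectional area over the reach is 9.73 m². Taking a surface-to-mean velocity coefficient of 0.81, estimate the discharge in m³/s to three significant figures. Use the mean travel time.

t̄ = (35.3 + 34.4 + 32.0) / 3 = 33.9 s
v_surface = L / t̄ = 34.8 / 33.9 = 1.027 m/s
v_mean = 0.81 × 1.027 = 0.8315 m/s
Q = A × v_mean = 9.73 × 0.8315 = 8.091 m³/s

8.09 m³/s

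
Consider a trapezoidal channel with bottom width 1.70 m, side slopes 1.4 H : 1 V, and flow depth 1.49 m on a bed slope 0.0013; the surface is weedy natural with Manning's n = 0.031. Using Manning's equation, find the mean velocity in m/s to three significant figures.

1.02 m/s

A = (b + z·y)·y = (1.70 + 1.4×1.49)×1.49 = 5.641 m²
P = b + 2y√(1+z²) = 1.70 + 2×1.49×√(1+1.4²) = 6.827 m
R = A/P = 5.641/6.827 = 0.8263 m
Q = (1/n)·A·R^(2/3)·S^(1/2) = (1/0.031) × 5.641 × 0.8263^(2/3) × 0.0013^(1/2) = 5.777 m³/s
V = Q/A = 5.777/5.641 = 1.024 m/s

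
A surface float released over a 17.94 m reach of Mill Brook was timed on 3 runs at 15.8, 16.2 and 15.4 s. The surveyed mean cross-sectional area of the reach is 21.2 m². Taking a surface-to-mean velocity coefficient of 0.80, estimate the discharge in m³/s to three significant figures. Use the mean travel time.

19.3 m³/s

t̄ = (15.8 + 16.2 + 15.4) / 3 = 15.8 s
v_surface = L / t̄ = 17.94 / 15.8 = 1.135 m/s
v_mean = 0.80 × 1.135 = 0.9084 m/s
Q = A × v_mean = 21.2 × 0.9084 = 19.26 m³/s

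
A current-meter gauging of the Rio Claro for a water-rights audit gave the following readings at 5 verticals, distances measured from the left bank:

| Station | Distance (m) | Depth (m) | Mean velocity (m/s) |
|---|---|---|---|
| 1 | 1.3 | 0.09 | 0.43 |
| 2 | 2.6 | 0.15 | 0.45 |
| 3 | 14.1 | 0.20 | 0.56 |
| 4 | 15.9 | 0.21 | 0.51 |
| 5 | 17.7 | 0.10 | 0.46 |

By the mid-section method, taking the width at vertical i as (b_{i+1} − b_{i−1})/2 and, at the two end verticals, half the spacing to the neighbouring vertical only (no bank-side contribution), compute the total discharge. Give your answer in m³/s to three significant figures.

w_1 = (2.6 − 1.3)/2 = 0.65 m; q_1 = 0.43 × 0.09 × 0.65 = 0.02516 m³/s
w_2 = (14.1 − 1.3)/2 = 6.4 m; q_2 = 0.45 × 0.15 × 6.4 = 0.4320 m³/s
w_3 = (15.9 − 2.6)/2 = 6.65 m; q_3 = 0.56 × 0.20 × 6.65 = 0.7448 m³/s
w_4 = (17.7 − 14.1)/2 = 1.8 m; q_4 = 0.51 × 0.21 × 1.8 = 0.1928 m³/s
w_5 = (17.7 − 15.9)/2 = 0.9 m; q_5 = 0.46 × 0.10 × 0.9 = 0.04140 m³/s
Q = Σ qᵢ = 1.436 m³/s

1.44 m³/s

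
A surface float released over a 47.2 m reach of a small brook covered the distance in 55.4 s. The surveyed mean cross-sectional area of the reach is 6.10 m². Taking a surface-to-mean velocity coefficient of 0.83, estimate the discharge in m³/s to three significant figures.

4.31 m³/s

v_surface = L / t̄ = 47.2 / 55.4 = 0.8520 m/s
v_mean = 0.83 × 0.8520 = 0.7071 m/s
Q = A × v_mean = 6.10 × 0.7071 = 4.314 m³/s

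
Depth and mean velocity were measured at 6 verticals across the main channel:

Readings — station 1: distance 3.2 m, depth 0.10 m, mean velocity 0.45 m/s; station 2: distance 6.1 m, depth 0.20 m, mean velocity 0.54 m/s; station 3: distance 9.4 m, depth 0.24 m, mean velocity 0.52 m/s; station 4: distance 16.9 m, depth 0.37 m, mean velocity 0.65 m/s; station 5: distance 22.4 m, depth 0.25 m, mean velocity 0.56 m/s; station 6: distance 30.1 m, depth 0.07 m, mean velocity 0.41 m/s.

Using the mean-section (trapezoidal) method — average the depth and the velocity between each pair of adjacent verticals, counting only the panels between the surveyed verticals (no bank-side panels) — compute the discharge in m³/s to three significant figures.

Panel 1-2: Δb = 2.9 m, d̄ = (0.10+0.20)/2 = 0.15, v̄ = (0.45+0.54)/2 = 0.495 → q = 2.9×0.15×0.495 = 0.2153 m³/s
Panel 2-3: Δb = 3.3 m, d̄ = (0.20+0.24)/2 = 0.22, v̄ = (0.54+0.52)/2 = 0.53 → q = 3.3×0.22×0.53 = 0.3848 m³/s
Panel 3-4: Δb = 7.5 m, d̄ = (0.24+0.37)/2 = 0.305, v̄ = (0.52+0.65)/2 = 0.585 → q = 7.5×0.305×0.585 = 1.338 m³/s
Panel 4-5: Δb = 5.5 m, d̄ = (0.37+0.25)/2 = 0.31, v̄ = (0.65+0.56)/2 = 0.605 → q = 5.5×0.31×0.605 = 1.032 m³/s
Panel 5-6: Δb = 7.7 m, d̄ = (0.25+0.07)/2 = 0.16, v̄ = (0.56+0.41)/2 = 0.485 → q = 7.7×0.16×0.485 = 0.5975 m³/s
Q = Σ q = 3.567 m³/s

3.57 m³/s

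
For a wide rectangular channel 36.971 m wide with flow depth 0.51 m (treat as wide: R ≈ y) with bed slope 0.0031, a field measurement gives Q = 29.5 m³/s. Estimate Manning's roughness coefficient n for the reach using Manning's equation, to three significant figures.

A = b·y = 36.971 × 0.51 = 18.86 m²
Wide channel: R ≈ y = 0.51 m
n = (1/Q)·A·R^(2/3)·S^(1/2) = (1/29.5) × 18.86 × 0.6383 × 0.05568 = 0.02272

0.0227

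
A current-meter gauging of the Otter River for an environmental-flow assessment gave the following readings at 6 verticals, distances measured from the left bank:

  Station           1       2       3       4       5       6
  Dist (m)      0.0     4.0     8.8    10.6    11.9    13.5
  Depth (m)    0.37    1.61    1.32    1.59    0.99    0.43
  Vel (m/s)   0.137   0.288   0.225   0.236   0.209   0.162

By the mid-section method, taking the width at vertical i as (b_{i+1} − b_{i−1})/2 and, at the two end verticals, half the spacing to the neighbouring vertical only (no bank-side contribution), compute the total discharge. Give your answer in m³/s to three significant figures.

4.06 m³/s

w_1 = (4.0 − 0.0)/2 = 2 m; q_1 = 0.137 × 0.37 × 2 = 0.1014 m³/s
w_2 = (8.8 − 0.0)/2 = 4.4 m; q_2 = 0.288 × 1.61 × 4.4 = 2.040 m³/s
w_3 = (10.6 − 4.0)/2 = 3.3 m; q_3 = 0.225 × 1.32 × 3.3 = 0.9801 m³/s
w_4 = (11.9 − 8.8)/2 = 1.55 m; q_4 = 0.236 × 1.59 × 1.55 = 0.5816 m³/s
w_5 = (13.5 − 10.6)/2 = 1.45 m; q_5 = 0.209 × 0.99 × 1.45 = 0.3000 m³/s
w_6 = (13.5 − 11.9)/2 = 0.8 m; q_6 = 0.162 × 0.43 × 0.8 = 0.05573 m³/s
Q = Σ qᵢ = 4.059 m³/s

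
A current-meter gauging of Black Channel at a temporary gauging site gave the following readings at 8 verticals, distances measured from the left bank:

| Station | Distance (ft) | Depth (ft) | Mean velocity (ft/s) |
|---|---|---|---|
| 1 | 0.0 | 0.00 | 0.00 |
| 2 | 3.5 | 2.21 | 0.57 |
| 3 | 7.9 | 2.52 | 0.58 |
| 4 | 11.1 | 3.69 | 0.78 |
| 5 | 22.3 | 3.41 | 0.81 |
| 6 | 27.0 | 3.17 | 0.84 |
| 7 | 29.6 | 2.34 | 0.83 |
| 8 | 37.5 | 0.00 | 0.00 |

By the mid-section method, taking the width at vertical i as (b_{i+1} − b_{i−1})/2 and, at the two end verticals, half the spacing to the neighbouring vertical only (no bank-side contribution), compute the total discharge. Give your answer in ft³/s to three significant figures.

73.1 ft³/s

w_2 = (7.9 − 0.0)/2 = 3.95 ft; q_2 = 0.57 × 2.21 × 3.95 = 4.976 ft³/s
w_3 = (11.1 − 3.5)/2 = 3.8 ft; q_3 = 0.58 × 2.52 × 3.8 = 5.554 ft³/s
w_4 = (22.3 − 7.9)/2 = 7.2 ft; q_4 = 0.78 × 3.69 × 7.2 = 20.72 ft³/s
w_5 = (27.0 − 11.1)/2 = 7.95 ft; q_5 = 0.81 × 3.41 × 7.95 = 21.96 ft³/s
w_6 = (29.6 − 22.3)/2 = 3.65 ft; q_6 = 0.84 × 3.17 × 3.65 = 9.719 ft³/s
w_7 = (37.5 − 27.0)/2 = 5.25 ft; q_7 = 0.83 × 2.34 × 5.25 = 10.20 ft³/s
Stations 1, 8 contribute zero (depth or velocity is 0).
Q = Σ qᵢ = 73.13 ft³/s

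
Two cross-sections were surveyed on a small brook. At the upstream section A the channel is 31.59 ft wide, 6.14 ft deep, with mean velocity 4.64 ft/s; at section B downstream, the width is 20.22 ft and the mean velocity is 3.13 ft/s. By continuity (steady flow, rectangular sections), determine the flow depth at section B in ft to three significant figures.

14.2 ft

Q = A₁V₁ = (31.59×6.14) × 4.64 = 900.0 ft³/s
d₂ = Q/(b₂ V₂) = 900.0/(20.22×3.13) = 14.22 ft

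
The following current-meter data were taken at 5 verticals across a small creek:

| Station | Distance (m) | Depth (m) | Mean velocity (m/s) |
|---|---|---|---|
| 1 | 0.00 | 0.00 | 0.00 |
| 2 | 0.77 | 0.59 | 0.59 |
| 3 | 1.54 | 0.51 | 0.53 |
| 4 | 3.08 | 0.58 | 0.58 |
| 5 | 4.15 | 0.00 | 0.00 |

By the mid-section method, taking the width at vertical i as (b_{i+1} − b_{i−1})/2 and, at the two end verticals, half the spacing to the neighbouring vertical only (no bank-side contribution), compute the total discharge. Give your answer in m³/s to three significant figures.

1.02 m³/s

w_2 = (1.54 − 0.00)/2 = 0.77 m; q_2 = 0.59 × 0.59 × 0.77 = 0.2680 m³/s
w_3 = (3.08 − 0.77)/2 = 1.155 m; q_3 = 0.53 × 0.51 × 1.155 = 0.3122 m³/s
w_4 = (4.15 − 1.54)/2 = 1.305 m; q_4 = 0.58 × 0.58 × 1.305 = 0.4390 m³/s
Stations 1, 5 contribute zero (depth or velocity is 0).
Q = Σ qᵢ = 1.019 m³/s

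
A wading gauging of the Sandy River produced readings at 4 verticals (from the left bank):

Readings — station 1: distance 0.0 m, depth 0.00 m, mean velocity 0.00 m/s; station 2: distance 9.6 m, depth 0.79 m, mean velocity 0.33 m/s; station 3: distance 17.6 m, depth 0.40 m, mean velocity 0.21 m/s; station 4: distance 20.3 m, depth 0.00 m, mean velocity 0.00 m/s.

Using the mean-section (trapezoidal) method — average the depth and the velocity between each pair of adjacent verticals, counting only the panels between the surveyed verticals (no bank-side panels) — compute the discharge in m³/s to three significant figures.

1.97 m³/s

Panel 1-2: Δb = 9.6 m, d̄ = (0.00+0.79)/2 = 0.395, v̄ = (0.00+0.33)/2 = 0.165 → q = 9.6×0.395×0.165 = 0.6257 m³/s
Panel 2-3: Δb = 8 m, d̄ = (0.79+0.40)/2 = 0.595, v̄ = (0.33+0.21)/2 = 0.27 → q = 8×0.595×0.27 = 1.285 m³/s
Panel 3-4: Δb = 2.7 m, d̄ = (0.40+0.00)/2 = 0.2, v̄ = (0.21+0.00)/2 = 0.105 → q = 2.7×0.2×0.105 = 0.05670 m³/s
Q = Σ q = 1.968 m³/s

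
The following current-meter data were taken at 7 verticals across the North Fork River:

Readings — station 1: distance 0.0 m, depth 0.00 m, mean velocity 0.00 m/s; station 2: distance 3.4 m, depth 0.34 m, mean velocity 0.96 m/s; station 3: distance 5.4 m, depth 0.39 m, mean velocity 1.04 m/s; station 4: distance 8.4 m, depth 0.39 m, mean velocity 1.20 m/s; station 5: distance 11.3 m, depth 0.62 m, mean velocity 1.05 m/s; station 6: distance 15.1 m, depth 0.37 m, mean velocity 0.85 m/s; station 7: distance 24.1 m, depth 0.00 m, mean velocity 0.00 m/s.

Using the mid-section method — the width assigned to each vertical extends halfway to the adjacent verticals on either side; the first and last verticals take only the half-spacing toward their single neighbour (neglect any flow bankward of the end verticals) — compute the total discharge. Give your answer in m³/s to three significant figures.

w_2 = (5.4 − 0.0)/2 = 2.7 m; q_2 = 0.96 × 0.34 × 2.7 = 0.8813 m³/s
w_3 = (8.4 − 3.4)/2 = 2.5 m; q_3 = 1.04 × 0.39 × 2.5 = 1.014 m³/s
w_4 = (11.3 − 5.4)/2 = 2.95 m; q_4 = 1.20 × 0.39 × 2.95 = 1.381 m³/s
w_5 = (15.1 − 8.4)/2 = 3.35 m; q_5 = 1.05 × 0.62 × 3.35 = 2.181 m³/s
w_6 = (24.1 − 11.3)/2 = 6.4 m; q_6 = 0.85 × 0.37 × 6.4 = 2.013 m³/s
Stations 1, 7 contribute zero (depth or velocity is 0).
Q = Σ qᵢ = 7.470 m³/s

7.47 m³/s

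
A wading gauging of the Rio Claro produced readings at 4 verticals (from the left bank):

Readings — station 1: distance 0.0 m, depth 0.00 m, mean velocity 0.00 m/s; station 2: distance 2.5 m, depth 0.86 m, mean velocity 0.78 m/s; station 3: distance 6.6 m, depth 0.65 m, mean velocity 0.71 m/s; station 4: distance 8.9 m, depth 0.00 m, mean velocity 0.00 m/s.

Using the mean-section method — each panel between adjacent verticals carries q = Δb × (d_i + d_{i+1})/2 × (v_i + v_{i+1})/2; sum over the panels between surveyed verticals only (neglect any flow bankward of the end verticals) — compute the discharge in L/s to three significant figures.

2990 L/s

Panel 1-2: Δb = 2.5 m, d̄ = (0.00+0.86)/2 = 0.43, v̄ = (0.00+0.78)/2 = 0.39 → q = 2.5×0.43×0.39 = 0.4193 m³/s
Panel 2-3: Δb = 4.1 m, d̄ = (0.86+0.65)/2 = 0.755, v̄ = (0.78+0.71)/2 = 0.745 → q = 4.1×0.755×0.745 = 2.306 m³/s
Panel 3-4: Δb = 2.3 m, d̄ = (0.65+0.00)/2 = 0.325, v̄ = (0.71+0.00)/2 = 0.355 → q = 2.3×0.325×0.355 = 0.2654 m³/s
Q = Σ q = 2.991 m³/s
= 2.991 × 1000 = 2991 L/s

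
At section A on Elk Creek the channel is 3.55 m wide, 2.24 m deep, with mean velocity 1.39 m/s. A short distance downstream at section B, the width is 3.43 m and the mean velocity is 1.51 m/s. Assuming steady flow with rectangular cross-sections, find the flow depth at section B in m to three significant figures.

2.13 m

Q = A₁V₁ = (3.55×2.24) × 1.39 = 11.05 m³/s
d₂ = Q/(b₂ V₂) = 11.05/(3.43×1.51) = 2.134 m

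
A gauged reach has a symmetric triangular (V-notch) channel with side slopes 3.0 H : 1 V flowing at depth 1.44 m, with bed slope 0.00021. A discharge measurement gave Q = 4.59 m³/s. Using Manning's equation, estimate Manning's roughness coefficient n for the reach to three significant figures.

A = z·y² = 3.0×1.44² = 6.221 m²
P = 2y√(1+z²) = 2×1.44×√(1+3.0²) = 9.107 m
R = A/P = 6.221/9.107 = 0.6831 m
n = (1/Q)·A·R^(2/3)·S^(1/2) = (1/4.59) × 6.221 × 0.7756 × 0.01449 = 0.01523

0.0152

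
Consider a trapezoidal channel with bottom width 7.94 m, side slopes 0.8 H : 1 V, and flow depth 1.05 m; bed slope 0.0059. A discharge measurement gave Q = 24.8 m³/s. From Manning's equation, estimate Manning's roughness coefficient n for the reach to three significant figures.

A = (b + z·y)·y = (7.94 + 0.8×1.05)×1.05 = 9.219 m²
P = b + 2y√(1+z²) = 7.94 + 2×1.05×√(1+0.8²) = 10.63 m
R = A/P = 9.219/10.63 = 0.8673 m
n = (1/Q)·A·R^(2/3)·S^(1/2) = (1/24.8) × 9.219 × 0.9095 × 0.07681 = 0.02597

0.0260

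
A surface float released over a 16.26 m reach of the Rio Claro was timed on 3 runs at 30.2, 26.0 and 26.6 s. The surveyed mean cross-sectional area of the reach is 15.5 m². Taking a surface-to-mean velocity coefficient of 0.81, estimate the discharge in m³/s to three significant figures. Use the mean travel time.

t̄ = (30.2 + 26.0 + 26.6) / 3 = 27.6 s
v_surface = L / t̄ = 16.26 / 27.6 = 0.5891 m/s
v_mean = 0.81 × 0.5891 = 0.4772 m/s
Q = A × v_mean = 15.5 × 0.4772 = 7.397 m³/s

7.40 m³/s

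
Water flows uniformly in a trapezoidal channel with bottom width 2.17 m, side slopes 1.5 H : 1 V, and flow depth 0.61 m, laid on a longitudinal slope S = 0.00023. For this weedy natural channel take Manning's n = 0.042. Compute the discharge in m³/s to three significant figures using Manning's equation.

A = (b + z·y)·y = (2.17 + 1.5×0.61)×0.61 = 1.882 m²
P = b + 2y√(1+z²) = 2.17 + 2×0.61×√(1+1.5²) = 4.369 m
R = A/P = 1.882/4.369 = 0.4307 m
Q = (1/n)·A·R^(2/3)·S^(1/2) = (1/0.042) × 1.882 × 0.4307^(2/3) × 0.00023^(1/2) = 0.3875 m³/s

0.388 m³/s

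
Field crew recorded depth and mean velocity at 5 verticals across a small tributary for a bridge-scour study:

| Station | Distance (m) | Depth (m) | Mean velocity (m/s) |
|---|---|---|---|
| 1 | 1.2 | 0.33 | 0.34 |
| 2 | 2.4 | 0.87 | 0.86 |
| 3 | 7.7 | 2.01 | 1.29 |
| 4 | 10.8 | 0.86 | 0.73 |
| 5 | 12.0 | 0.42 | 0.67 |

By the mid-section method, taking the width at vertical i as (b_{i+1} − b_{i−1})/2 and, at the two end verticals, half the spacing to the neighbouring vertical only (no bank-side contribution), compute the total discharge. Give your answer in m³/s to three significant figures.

14.9 m³/s

w_1 = (2.4 − 1.2)/2 = 0.6 m; q_1 = 0.34 × 0.33 × 0.6 = 0.06732 m³/s
w_2 = (7.7 − 1.2)/2 = 3.25 m; q_2 = 0.86 × 0.87 × 3.25 = 2.432 m³/s
w_3 = (10.8 − 2.4)/2 = 4.2 m; q_3 = 1.29 × 2.01 × 4.2 = 10.89 m³/s
w_4 = (12.0 − 7.7)/2 = 2.15 m; q_4 = 0.73 × 0.86 × 2.15 = 1.350 m³/s
w_5 = (12.0 − 10.8)/2 = 0.6 m; q_5 = 0.67 × 0.42 × 0.6 = 0.1688 m³/s
Q = Σ qᵢ = 14.91 m³/s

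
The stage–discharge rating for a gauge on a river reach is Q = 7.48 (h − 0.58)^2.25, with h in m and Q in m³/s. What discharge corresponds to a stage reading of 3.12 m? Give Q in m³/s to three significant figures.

60.9 m³/s

Q = 7.48 × (3.12 − 0.58)^2.25 = 7.48 × 2.54^2.25 = 60.92 m³/s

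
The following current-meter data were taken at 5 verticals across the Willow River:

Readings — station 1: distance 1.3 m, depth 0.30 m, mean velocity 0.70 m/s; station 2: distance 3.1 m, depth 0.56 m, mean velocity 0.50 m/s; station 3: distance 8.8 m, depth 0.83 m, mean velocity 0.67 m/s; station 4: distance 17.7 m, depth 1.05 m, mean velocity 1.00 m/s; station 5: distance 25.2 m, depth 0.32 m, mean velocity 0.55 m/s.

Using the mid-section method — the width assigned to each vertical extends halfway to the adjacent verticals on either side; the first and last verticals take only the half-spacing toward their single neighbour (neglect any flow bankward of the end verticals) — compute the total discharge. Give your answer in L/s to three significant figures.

w_1 = (3.1 − 1.3)/2 = 0.9 m; q_1 = 0.70 × 0.30 × 0.9 = 0.1890 m³/s
w_2 = (8.8 − 1.3)/2 = 3.75 m; q_2 = 0.50 × 0.56 × 3.75 = 1.050 m³/s
w_3 = (17.7 − 3.1)/2 = 7.3 m; q_3 = 0.67 × 0.83 × 7.3 = 4.060 m³/s
w_4 = (25.2 − 8.8)/2 = 8.2 m; q_4 = 1.00 × 1.05 × 8.2 = 8.610 m³/s
w_5 = (25.2 − 17.7)/2 = 3.75 m; q_5 = 0.55 × 0.32 × 3.75 = 0.6600 m³/s
Q = Σ qᵢ = 14.57 m³/s
= 14.57 × 1000 = 14570 L/s

14600 L/s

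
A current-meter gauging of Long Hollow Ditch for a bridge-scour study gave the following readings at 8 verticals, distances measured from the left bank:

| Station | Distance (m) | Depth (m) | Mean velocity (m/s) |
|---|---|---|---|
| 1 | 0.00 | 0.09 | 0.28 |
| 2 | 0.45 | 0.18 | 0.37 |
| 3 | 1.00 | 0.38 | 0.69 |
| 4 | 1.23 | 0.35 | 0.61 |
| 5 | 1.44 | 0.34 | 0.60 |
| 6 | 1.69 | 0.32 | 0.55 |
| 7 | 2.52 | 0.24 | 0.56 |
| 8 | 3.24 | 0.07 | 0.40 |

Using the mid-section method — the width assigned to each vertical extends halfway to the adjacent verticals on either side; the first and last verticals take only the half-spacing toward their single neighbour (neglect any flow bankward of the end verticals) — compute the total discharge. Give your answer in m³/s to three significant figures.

0.444 m³/s

w_1 = (0.45 − 0.00)/2 = 0.225 m; q_1 = 0.28 × 0.09 × 0.225 = 0.005670 m³/s
w_2 = (1.00 − 0.00)/2 = 0.5 m; q_2 = 0.37 × 0.18 × 0.5 = 0.03330 m³/s
w_3 = (1.23 − 0.45)/2 = 0.39 m; q_3 = 0.69 × 0.38 × 0.39 = 0.1023 m³/s
w_4 = (1.44 − 1.00)/2 = 0.22 m; q_4 = 0.61 × 0.35 × 0.22 = 0.04697 m³/s
w_5 = (1.69 − 1.23)/2 = 0.23 m; q_5 = 0.60 × 0.34 × 0.23 = 0.04692 m³/s
w_6 = (2.52 − 1.44)/2 = 0.54 m; q_6 = 0.55 × 0.32 × 0.54 = 0.09504 m³/s
w_7 = (3.24 − 1.69)/2 = 0.775 m; q_7 = 0.56 × 0.24 × 0.775 = 0.1042 m³/s
w_8 = (3.24 − 2.52)/2 = 0.36 m; q_8 = 0.40 × 0.07 × 0.36 = 0.01008 m³/s
Q = Σ qᵢ = 0.4444 m³/s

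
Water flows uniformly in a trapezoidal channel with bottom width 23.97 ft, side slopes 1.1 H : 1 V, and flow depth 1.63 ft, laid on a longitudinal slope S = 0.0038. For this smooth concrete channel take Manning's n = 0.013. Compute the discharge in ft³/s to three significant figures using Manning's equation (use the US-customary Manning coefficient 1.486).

A = (b + z·y)·y = (23.97 + 1.1×1.63)×1.63 = 41.99 ft²
P = b + 2y√(1+z²) = 23.97 + 2×1.63×√(1+1.1²) = 28.82 ft
R = A/P = 41.99/28.82 = 1.457 ft
Q = (1.486/n)·A·R^(2/3)·S^(1/2) = (1.486/0.013) × 41.99 × 1.457^(2/3) × 0.0038^(1/2) = 380.3 ft³/s

380 ft³/s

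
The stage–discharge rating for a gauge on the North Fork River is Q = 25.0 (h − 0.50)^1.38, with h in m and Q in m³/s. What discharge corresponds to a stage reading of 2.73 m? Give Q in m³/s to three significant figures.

Q = 25.0 × (2.73 − 0.50)^1.38 = 25.0 × 2.23^1.38 = 75.61 m³/s

75.6 m³/s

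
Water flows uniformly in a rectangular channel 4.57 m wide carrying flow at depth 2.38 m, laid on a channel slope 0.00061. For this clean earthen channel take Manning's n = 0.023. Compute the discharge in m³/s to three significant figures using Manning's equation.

12.9 m³/s

A = b·y = 4.57 × 2.38 = 10.88 m²
P = b + 2y = 4.57 + 2×2.38 = 9.330 m
R = A/P = 10.88/9.330 = 1.166 m
Q = (1/n)·A·R^(2/3)·S^(1/2) = (1/0.023) × 10.88 × 1.166^(2/3) × 0.00061^(1/2) = 12.94 m³/s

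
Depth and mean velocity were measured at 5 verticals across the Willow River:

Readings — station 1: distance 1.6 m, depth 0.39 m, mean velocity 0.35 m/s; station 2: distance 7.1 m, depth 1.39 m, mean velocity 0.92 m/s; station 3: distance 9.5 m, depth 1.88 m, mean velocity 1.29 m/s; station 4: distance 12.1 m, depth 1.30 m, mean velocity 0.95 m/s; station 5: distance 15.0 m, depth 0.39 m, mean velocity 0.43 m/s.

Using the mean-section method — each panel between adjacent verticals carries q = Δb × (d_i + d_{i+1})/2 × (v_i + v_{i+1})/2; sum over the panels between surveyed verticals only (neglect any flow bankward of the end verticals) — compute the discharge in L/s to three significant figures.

13800 L/s

Panel 1-2: Δb = 5.5 m, d̄ = (0.39+1.39)/2 = 0.89, v̄ = (0.35+0.92)/2 = 0.635 → q = 5.5×0.89×0.635 = 3.108 m³/s
Panel 2-3: Δb = 2.4 m, d̄ = (1.39+1.88)/2 = 1.635, v̄ = (0.92+1.29)/2 = 1.105 → q = 2.4×1.635×1.105 = 4.336 m³/s
Panel 3-4: Δb = 2.6 m, d̄ = (1.88+1.30)/2 = 1.59, v̄ = (1.29+0.95)/2 = 1.12 → q = 2.6×1.59×1.12 = 4.630 m³/s
Panel 4-5: Δb = 2.9 m, d̄ = (1.30+0.39)/2 = 0.845, v̄ = (0.95+0.43)/2 = 0.69 → q = 2.9×0.845×0.69 = 1.691 m³/s
Q = Σ q = 13.77 m³/s
= 13.77 × 1000 = 13770 L/s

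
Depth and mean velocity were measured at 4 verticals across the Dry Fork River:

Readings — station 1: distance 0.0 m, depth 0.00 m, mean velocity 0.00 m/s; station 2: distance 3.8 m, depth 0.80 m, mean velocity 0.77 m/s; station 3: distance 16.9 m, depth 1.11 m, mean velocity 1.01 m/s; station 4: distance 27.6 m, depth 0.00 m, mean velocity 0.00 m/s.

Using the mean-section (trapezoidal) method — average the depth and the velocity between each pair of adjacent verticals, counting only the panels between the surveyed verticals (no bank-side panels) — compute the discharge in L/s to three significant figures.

14700 L/s

Panel 1-2: Δb = 3.8 m, d̄ = (0.00+0.80)/2 = 0.4, v̄ = (0.00+0.77)/2 = 0.385 → q = 3.8×0.4×0.385 = 0.5852 m³/s
Panel 2-3: Δb = 13.1 m, d̄ = (0.80+1.11)/2 = 0.955, v̄ = (0.77+1.01)/2 = 0.89 → q = 13.1×0.955×0.89 = 11.13 m³/s
Panel 3-4: Δb = 10.7 m, d̄ = (1.11+0.00)/2 = 0.555, v̄ = (1.01+0.00)/2 = 0.505 → q = 10.7×0.555×0.505 = 2.999 m³/s
Q = Σ q = 14.72 m³/s
= 14.72 × 1000 = 14720 L/s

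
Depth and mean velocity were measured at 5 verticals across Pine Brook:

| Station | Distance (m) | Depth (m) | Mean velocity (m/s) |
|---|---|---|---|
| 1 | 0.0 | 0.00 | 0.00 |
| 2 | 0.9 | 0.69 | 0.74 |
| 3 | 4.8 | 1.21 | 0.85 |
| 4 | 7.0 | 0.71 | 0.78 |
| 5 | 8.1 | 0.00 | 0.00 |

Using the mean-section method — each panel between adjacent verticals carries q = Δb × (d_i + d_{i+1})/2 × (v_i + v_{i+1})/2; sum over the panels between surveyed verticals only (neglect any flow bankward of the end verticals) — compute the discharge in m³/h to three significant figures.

Panel 1-2: Δb = 0.9 m, d̄ = (0.00+0.69)/2 = 0.345, v̄ = (0.00+0.74)/2 = 0.37 → q = 0.9×0.345×0.37 = 0.1149 m³/s
Panel 2-3: Δb = 3.9 m, d̄ = (0.69+1.21)/2 = 0.95, v̄ = (0.74+0.85)/2 = 0.795 → q = 3.9×0.95×0.795 = 2.945 m³/s
Panel 3-4: Δb = 2.2 m, d̄ = (1.21+0.71)/2 = 0.96, v̄ = (0.85+0.78)/2 = 0.815 → q = 2.2×0.96×0.815 = 1.721 m³/s
Panel 4-5: Δb = 1.1 m, d̄ = (0.71+0.00)/2 = 0.355, v̄ = (0.78+0.00)/2 = 0.39 → q = 1.1×0.355×0.39 = 0.1523 m³/s
Q = Σ q = 4.934 m³/s
= 4.934 × 3600 = 17760 m³/h

17800 m³/h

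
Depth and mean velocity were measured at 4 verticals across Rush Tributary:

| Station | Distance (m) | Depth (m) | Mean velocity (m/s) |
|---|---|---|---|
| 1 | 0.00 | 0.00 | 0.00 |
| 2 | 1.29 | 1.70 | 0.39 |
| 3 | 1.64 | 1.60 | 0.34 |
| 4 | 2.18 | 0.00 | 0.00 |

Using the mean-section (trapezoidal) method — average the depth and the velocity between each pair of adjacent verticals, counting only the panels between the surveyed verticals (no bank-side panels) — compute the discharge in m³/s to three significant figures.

0.498 m³/s

Panel 1-2: Δb = 1.29 m, d̄ = (0.00+1.70)/2 = 0.85, v̄ = (0.00+0.39)/2 = 0.195 → q = 1.29×0.85×0.195 = 0.2138 m³/s
Panel 2-3: Δb = 0.35 m, d̄ = (1.70+1.60)/2 = 1.65, v̄ = (0.39+0.34)/2 = 0.365 → q = 0.35×1.65×0.365 = 0.2108 m³/s
Panel 3-4: Δb = 0.54 m, d̄ = (1.60+0.00)/2 = 0.8, v̄ = (0.34+0.00)/2 = 0.17 → q = 0.54×0.8×0.17 = 0.07344 m³/s
Q = Σ q = 0.4980 m³/s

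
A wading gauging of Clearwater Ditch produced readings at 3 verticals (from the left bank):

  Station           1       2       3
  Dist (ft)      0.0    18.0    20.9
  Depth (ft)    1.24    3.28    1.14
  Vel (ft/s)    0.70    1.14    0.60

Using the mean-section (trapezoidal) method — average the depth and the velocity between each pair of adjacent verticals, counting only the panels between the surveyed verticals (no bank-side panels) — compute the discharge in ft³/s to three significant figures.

43.0 ft³/s

Panel 1-2: Δb = 18 ft, d̄ = (1.24+3.28)/2 = 2.26, v̄ = (0.70+1.14)/2 = 0.92 → q = 18×2.26×0.92 = 37.43 ft³/s
Panel 2-3: Δb = 2.9 ft, d̄ = (3.28+1.14)/2 = 2.21, v̄ = (1.14+0.60)/2 = 0.87 → q = 2.9×2.21×0.87 = 5.576 ft³/s
Q = Σ q = 43.00 ft³/s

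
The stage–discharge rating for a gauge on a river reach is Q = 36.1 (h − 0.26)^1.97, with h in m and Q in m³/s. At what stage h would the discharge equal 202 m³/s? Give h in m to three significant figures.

h − h₀ = (Q/C)^(1/b) = (202/36.1)^(1/1.97) = 2.397 m
h = 0.26 + 2.397 = 2.657 m

2.66 m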